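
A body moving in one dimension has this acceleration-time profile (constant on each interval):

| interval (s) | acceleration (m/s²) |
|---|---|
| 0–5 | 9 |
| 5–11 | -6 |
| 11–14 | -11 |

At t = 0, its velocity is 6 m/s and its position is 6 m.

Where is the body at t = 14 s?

On each constant-a segment, Δv = aΔt and Δx = v₀Δt + ½aΔt²; chain segment to segment.
0–5 s: v starts 6 m/s; Δx = 6·5 + ½·9·5² = 142.5 m; v ends 51 m/s.
5–11 s: v starts 51 m/s; Δx = 51·6 + ½·-6·6² = 198 m; v ends 15 m/s.
11–14 s: v starts 15 m/s; Δx = 15·3 + ½·-11·3² = -4.5 m; v ends -18 m/s.
x(14) = 6 + Σ Δx = 342 m.

342 m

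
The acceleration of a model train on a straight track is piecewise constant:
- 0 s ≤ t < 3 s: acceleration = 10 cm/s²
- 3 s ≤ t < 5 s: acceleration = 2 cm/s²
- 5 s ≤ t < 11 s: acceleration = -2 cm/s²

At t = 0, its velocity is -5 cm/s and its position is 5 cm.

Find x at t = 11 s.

227 cm

On each constant-a segment, Δv = aΔt and Δx = v₀Δt + ½aΔt²; chain segment to segment.
0–3 s: v starts -5 cm/s; Δx = -5·3 + ½·10·3² = 30 cm; v ends 25 cm/s.
3–5 s: v starts 25 cm/s; Δx = 25·2 + ½·2·2² = 54 cm; v ends 29 cm/s.
5–11 s: v starts 29 cm/s; Δx = 29·6 + ½·-2·6² = 138 cm; v ends 17 cm/s.
x(11) = 5 + Σ Δx = 227 cm.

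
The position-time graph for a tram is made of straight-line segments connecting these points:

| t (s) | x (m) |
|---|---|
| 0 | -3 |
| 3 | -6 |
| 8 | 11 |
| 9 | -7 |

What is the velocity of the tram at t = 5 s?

Velocity is the slope of the x-t graph on 3–8 s: (11 − -6)/(8 − 3) = 3.4 m/s.

3.4 m/s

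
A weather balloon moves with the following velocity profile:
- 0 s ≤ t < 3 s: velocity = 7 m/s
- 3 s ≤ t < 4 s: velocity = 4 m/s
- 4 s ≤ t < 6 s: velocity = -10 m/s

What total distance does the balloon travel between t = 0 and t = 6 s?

Distance (not displacement) is the total path length: add the absolute areas under v-t.
0–3 s: |7| × 3 = 21 m
3–4 s: |4| × 1 = 4 m
4–6 s: |-10| × 2 = 20 m
Total distance = 45 m

45 m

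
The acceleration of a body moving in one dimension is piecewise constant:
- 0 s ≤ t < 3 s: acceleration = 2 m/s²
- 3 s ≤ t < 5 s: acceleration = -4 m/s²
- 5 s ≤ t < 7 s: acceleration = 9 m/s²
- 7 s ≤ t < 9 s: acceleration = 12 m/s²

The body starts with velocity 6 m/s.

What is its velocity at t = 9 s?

46 m/s

Δv equals the area under the a-t graph; then v = v₀ + Δv.
0–3 s: 2 × 3 = 6 m/s
3–5 s: -4 × 2 = -8 m/s
5–7 s: 9 × 2 = 18 m/s
7–9 s: 12 × 2 = 24 m/s
Δv = 40 m/s, so v(9) = 6 + (40) = 46 m/s.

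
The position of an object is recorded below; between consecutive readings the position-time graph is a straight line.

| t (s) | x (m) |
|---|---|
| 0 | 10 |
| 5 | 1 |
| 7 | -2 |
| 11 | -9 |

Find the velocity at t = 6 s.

-1.5 m/s

Velocity is the slope of the x-t graph on 5–7 s: (-2 − 1)/(7 − 5) = -1.5 m/s.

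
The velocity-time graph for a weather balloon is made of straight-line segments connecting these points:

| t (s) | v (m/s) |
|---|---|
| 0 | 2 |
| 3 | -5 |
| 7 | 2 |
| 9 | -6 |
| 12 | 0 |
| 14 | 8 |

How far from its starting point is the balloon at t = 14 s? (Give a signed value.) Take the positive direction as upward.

Net displacement equals the area under the velocity-time graph (areas below the axis count negative).
0–3 s: ½(2 + -5)(3) = -4.5 m
3–7 s: ½(-5 + 2)(4) = -6 m
7–9 s: ½(2 + -6)(2) = -4 m
9–12 s: ½(-6 + 0)(3) = -9 m
12–14 s: ½(0 + 8)(2) = 8 m
Net displacement = -15.5 m

-15.5 m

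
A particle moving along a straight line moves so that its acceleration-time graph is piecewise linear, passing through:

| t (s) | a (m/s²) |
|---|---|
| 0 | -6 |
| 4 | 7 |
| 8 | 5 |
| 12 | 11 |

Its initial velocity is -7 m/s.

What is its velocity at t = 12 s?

51 m/s

Δv equals the area under the a-t graph; then v = v₀ + Δv.
0–4 s: ½(-6 + 7)(4) = 2 m/s
4–8 s: ½(7 + 5)(4) = 24 m/s
8–12 s: ½(5 + 11)(4) = 32 m/s
Δv = 58 m/s, so v(12) = -7 + (58) = 51 m/s.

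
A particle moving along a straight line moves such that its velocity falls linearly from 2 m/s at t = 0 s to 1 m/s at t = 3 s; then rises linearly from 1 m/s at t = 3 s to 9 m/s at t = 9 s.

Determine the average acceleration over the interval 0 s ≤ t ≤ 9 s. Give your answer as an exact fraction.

Average acceleration = Δv/Δt = (9 − 2)/(9 − 0) = 7/9 m/s².

7/9 m/s²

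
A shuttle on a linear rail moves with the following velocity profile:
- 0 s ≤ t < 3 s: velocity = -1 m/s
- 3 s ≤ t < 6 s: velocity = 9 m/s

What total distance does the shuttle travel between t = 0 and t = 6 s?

Total distance travelled is ∫|v| dt — sum the magnitudes of each area piece.
0–3 s: |-1| × 3 = 3 m
3–6 s: |9| × 3 = 27 m
Total distance = 30 m

30 m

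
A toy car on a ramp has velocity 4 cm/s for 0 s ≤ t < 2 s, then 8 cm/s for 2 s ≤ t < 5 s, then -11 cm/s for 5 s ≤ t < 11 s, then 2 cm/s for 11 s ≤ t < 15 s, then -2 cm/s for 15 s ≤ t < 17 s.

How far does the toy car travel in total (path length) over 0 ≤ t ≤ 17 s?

Distance (not displacement) is the total path length: add the absolute areas under v-t.
0–2 s: |4| × 2 = 8 cm
2–5 s: |8| × 3 = 24 cm
5–11 s: |-11| × 6 = 66 cm
11–15 s: |2| × 4 = 8 cm
15–17 s: |-2| × 2 = 4 cm
Total distance = 110 cm

110 cm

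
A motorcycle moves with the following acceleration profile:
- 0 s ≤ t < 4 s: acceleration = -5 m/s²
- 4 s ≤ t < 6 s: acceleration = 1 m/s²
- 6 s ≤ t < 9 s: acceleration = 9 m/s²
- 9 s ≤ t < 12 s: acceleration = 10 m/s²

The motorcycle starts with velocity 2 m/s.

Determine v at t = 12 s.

Δv equals the area under the a-t graph; then v = v₀ + Δv.
0–4 s: -5 × 4 = -20 m/s
4–6 s: 1 × 2 = 2 m/s
6–9 s: 9 × 3 = 27 m/s
9–12 s: 10 × 3 = 30 m/s
Δv = 39 m/s, so v(12) = 2 + (39) = 41 m/s.

41 m/s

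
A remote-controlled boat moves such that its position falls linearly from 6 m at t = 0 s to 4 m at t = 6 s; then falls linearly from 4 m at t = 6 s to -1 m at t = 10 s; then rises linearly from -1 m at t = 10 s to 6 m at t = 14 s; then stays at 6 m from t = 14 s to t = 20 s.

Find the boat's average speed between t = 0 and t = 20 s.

Average speed = (total path length)/(elapsed time); on a piecewise-linear x-t graph the path length is Σ|Δx|.
0–6 s: |Δx| = |4 − 6| = 2 m
6–10 s: |Δx| = |-1 − 4| = 5 m
10–14 s: |Δx| = |6 − -1| = 7 m
14–20 s: |Δx| = |6 − 6| = 0 m
Total path = 14 m; average speed = 14/20 = 0.7 m/s.

0.7 m/s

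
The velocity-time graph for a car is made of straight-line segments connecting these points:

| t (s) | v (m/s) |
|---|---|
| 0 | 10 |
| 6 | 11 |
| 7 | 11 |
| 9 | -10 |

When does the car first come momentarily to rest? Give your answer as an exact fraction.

t = 169/21 s

v changes sign on 7–9 s (from 11 to -10); the graph is linear there, so v = 0 at t = 7 + (-11)·(9 − 7)/(-10 − 11) = 169/21 s.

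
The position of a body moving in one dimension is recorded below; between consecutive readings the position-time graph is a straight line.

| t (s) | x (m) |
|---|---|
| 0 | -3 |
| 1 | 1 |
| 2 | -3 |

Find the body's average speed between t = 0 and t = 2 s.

4 m/s

Average speed = (total path length)/(elapsed time); on a piecewise-linear x-t graph the path length is Σ|Δx|.
0–1 s: |Δx| = |1 − -3| = 4 m
1–2 s: |Δx| = |-3 − 1| = 4 m
Total path = 8 m; average speed = 8/2 = 4 m/s.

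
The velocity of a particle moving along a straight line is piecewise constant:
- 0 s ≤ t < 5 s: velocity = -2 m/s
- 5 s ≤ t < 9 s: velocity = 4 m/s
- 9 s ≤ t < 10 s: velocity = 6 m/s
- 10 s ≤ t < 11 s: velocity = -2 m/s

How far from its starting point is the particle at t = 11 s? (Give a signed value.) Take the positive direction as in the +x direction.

Net displacement equals the area under the velocity-time graph (areas below the axis count negative).
0–5 s: -2 × 5 = -10 m
5–9 s: 4 × 4 = 16 m
9–10 s: 6 × 1 = 6 m
10–11 s: -2 × 1 = -2 m
Net displacement = 10 m

10 m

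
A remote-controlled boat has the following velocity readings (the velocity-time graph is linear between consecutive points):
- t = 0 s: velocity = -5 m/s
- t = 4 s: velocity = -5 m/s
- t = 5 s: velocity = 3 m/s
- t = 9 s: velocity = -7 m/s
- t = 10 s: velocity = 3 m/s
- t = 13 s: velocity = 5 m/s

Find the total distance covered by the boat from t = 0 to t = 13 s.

48.625 m

Total distance travelled is ∫|v| dt — sum the magnitudes of each area piece.
0–4 s: |-5| × 4 = 20 m
4–5 s: v = 0 at t = 4.625 s; triangle areas 1.5625 + 0.5625 = 2.125 m
5–9 s: v = 0 at t = 6.2 s; triangle areas 1.8 + 9.8 = 11.6 m
9–10 s: v = 0 at t = 9.7 s; triangle areas 2.45 + 0.45 = 2.9 m
10–13 s: |½(3 + 5)(3)| = 12 m
Total distance = 48.625 m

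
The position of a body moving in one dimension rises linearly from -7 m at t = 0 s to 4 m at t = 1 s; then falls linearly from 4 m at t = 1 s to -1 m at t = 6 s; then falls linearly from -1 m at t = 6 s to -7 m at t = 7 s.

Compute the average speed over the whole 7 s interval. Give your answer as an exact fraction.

Average speed = (total path length)/(elapsed time); on a piecewise-linear x-t graph the path length is Σ|Δx|.
0–1 s: |Δx| = |4 − -7| = 11 m
1–6 s: |Δx| = |-1 − 4| = 5 m
6–7 s: |Δx| = |-7 − -1| = 6 m
Total path = 22 m; average speed = 22/7 = 22/7 m/s.

22/7 m/s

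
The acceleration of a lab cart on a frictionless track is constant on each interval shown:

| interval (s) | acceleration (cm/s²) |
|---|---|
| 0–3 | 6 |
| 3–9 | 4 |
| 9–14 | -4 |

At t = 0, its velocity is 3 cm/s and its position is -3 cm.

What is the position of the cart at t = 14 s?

406 cm

On each constant-a segment, Δv = aΔt and Δx = v₀Δt + ½aΔt²; chain segment to segment.
0–3 s: v starts 3 cm/s; Δx = 3·3 + ½·6·3² = 36 cm; v ends 21 cm/s.
3–9 s: v starts 21 cm/s; Δx = 21·6 + ½·4·6² = 198 cm; v ends 45 cm/s.
9–14 s: v starts 45 cm/s; Δx = 45·5 + ½·-4·5² = 175 cm; v ends 25 cm/s.
x(14) = -3 + Σ Δx = 406 cm.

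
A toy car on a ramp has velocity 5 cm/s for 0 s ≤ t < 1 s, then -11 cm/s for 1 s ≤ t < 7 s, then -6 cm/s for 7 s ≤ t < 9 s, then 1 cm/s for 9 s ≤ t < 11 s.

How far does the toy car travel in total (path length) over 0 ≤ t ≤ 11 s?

85 cm

Total distance travelled is ∫|v| dt — sum the magnitudes of each area piece.
0–1 s: |5| × 1 = 5 cm
1–7 s: |-11| × 6 = 66 cm
7–9 s: |-6| × 2 = 12 cm
9–11 s: |1| × 2 = 2 cm
Total distance = 85 cm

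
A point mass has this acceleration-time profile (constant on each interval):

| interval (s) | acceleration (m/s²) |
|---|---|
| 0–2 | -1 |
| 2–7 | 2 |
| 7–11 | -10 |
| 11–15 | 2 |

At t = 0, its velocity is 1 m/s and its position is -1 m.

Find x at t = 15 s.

-133 m

On each constant-a segment, Δv = aΔt and Δx = v₀Δt + ½aΔt²; chain segment to segment.
0–2 s: v starts 1 m/s; Δx = 1·2 + ½·-1·2² = 0 m; v ends -1 m/s.
2–7 s: v starts -1 m/s; Δx = -1·5 + ½·2·5² = 20 m; v ends 9 m/s.
7–11 s: v starts 9 m/s; Δx = 9·4 + ½·-10·4² = -44 m; v ends -31 m/s.
11–15 s: v starts -31 m/s; Δx = -31·4 + ½·2·4² = -108 m; v ends -23 m/s.
x(15) = -1 + Σ Δx = -133 m.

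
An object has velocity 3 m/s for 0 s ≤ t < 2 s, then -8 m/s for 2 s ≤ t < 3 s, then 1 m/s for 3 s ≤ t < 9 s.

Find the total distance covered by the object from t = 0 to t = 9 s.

Total distance travelled is ∫|v| dt — sum the magnitudes of each area piece.
0–2 s: |3| × 2 = 6 m
2–3 s: |-8| × 1 = 8 m
3–9 s: |1| × 6 = 6 m
Total distance = 20 m

20 m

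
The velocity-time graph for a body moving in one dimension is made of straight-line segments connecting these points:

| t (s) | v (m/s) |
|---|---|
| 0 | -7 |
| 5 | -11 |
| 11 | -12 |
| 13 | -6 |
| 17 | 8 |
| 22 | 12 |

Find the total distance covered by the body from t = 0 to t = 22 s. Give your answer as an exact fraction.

Distance (not displacement) is the total path length: add the absolute areas under v-t.
0–5 s: |½(-7 + -11)(5)| = 45 m
5–11 s: |½(-11 + -12)(6)| = 69 m
11–13 s: |½(-12 + -6)(2)| = 18 m
13–17 s: v = 0 at t = 103/7 s; triangle areas 36/7 + 64/7 = 100/7 m
17–22 s: |½(8 + 12)(5)| = 50 m
Total distance = 1374/7 m

1374/7 m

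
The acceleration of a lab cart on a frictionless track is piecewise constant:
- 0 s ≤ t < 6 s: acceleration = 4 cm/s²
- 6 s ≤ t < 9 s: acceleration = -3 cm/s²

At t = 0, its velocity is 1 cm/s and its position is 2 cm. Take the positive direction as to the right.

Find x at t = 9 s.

141.5 cm

On each constant-a segment, Δv = aΔt and Δx = v₀Δt + ½aΔt²; chain segment to segment.
0–6 s: v starts 1 cm/s; Δx = 1·6 + ½·4·6² = 78 cm; v ends 25 cm/s.
6–9 s: v starts 25 cm/s; Δx = 25·3 + ½·-3·3² = 61.5 cm; v ends 16 cm/s.
x(9) = 2 + Σ Δx = 141.5 cm.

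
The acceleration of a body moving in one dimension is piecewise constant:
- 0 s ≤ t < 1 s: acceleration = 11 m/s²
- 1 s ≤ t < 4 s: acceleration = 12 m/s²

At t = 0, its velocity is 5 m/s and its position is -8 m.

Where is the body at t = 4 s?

On each constant-a segment, Δv = aΔt and Δx = v₀Δt + ½aΔt²; chain segment to segment.
0–1 s: v starts 5 m/s; Δx = 5·1 + ½·11·1² = 10.5 m; v ends 16 m/s.
1–4 s: v starts 16 m/s; Δx = 16·3 + ½·12·3² = 102 m; v ends 52 m/s.
x(4) = -8 + Σ Δx = 104.5 m.

104.5 m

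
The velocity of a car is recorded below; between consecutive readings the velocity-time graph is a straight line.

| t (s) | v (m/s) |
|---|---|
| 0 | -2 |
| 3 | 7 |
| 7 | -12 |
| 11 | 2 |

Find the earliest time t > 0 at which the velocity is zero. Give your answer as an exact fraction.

v changes sign on 0–3 s (from -2 to 7); the graph is linear there, so v = 0 at t = 0 + (2)·(3 − 0)/(7 − -2) = 2/3 s.

t = 2/3 s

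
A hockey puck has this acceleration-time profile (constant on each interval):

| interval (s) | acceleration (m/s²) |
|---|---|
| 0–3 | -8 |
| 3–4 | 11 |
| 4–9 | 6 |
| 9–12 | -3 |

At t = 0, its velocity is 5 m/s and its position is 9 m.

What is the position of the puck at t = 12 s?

62 m

On each constant-a segment, Δv = aΔt and Δx = v₀Δt + ½aΔt²; chain segment to segment.
0–3 s: v starts 5 m/s; Δx = 5·3 + ½·-8·3² = -21 m; v ends -19 m/s.
3–4 s: v starts -19 m/s; Δx = -19·1 + ½·11·1² = -13.5 m; v ends -8 m/s.
4–9 s: v starts -8 m/s; Δx = -8·5 + ½·6·5² = 35 m; v ends 22 m/s.
9–12 s: v starts 22 m/s; Δx = 22·3 + ½·-3·3² = 52.5 m; v ends 13 m/s.
x(12) = 9 + Σ Δx = 62 m.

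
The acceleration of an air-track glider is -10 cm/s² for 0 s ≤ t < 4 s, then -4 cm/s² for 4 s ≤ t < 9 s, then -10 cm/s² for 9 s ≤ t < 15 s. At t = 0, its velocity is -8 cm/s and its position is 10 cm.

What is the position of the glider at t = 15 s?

On each constant-a segment, Δv = aΔt and Δx = v₀Δt + ½aΔt²; chain segment to segment.
0–4 s: v starts -8 cm/s; Δx = -8·4 + ½·-10·4² = -112 cm; v ends -48 cm/s.
4–9 s: v starts -48 cm/s; Δx = -48·5 + ½·-4·5² = -290 cm; v ends -68 cm/s.
9–15 s: v starts -68 cm/s; Δx = -68·6 + ½·-10·6² = -588 cm; v ends -128 cm/s.
x(15) = 10 + Σ Δx = -980 cm.

-980 cm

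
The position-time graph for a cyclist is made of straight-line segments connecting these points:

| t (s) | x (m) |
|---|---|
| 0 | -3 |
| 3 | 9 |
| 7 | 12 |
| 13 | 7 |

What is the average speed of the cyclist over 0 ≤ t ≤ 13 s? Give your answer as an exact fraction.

20/13 m/s

Average speed = (total path length)/(elapsed time); on a piecewise-linear x-t graph the path length is Σ|Δx|.
0–3 s: |Δx| = |9 − -3| = 12 m
3–7 s: |Δx| = |12 − 9| = 3 m
7–13 s: |Δx| = |7 − 12| = 5 m
Total path = 20 m; average speed = 20/13 = 20/13 m/s.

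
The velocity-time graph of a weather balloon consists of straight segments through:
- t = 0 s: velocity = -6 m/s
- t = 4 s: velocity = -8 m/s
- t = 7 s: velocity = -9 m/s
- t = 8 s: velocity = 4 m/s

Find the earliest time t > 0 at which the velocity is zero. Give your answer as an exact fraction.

v changes sign on 7–8 s (from -9 to 4); the graph is linear there, so v = 0 at t = 7 + (9)·(8 − 7)/(4 − -9) = 100/13 s.

t = 100/13 s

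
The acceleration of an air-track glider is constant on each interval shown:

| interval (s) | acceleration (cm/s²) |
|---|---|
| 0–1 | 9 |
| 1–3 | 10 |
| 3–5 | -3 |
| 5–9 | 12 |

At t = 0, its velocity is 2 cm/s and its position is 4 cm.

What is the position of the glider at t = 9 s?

On each constant-a segment, Δv = aΔt and Δx = v₀Δt + ½aΔt²; chain segment to segment.
0–1 s: v starts 2 cm/s; Δx = 2·1 + ½·9·1² = 6.5 cm; v ends 11 cm/s.
1–3 s: v starts 11 cm/s; Δx = 11·2 + ½·10·2² = 42 cm; v ends 31 cm/s.
3–5 s: v starts 31 cm/s; Δx = 31·2 + ½·-3·2² = 56 cm; v ends 25 cm/s.
5–9 s: v starts 25 cm/s; Δx = 25·4 + ½·12·4² = 196 cm; v ends 73 cm/s.
x(9) = 4 + Σ Δx = 304.5 cm.

304.5 cm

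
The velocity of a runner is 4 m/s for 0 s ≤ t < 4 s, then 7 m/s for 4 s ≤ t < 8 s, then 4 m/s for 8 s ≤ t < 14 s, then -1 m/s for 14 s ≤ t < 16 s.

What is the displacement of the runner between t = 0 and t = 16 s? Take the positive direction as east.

66 m

Net displacement equals the area under the velocity-time graph (areas below the axis count negative).
0–4 s: 4 × 4 = 16 m
4–8 s: 7 × 4 = 28 m
8–14 s: 4 × 6 = 24 m
14–16 s: -1 × 2 = -2 m
Net displacement = 66 m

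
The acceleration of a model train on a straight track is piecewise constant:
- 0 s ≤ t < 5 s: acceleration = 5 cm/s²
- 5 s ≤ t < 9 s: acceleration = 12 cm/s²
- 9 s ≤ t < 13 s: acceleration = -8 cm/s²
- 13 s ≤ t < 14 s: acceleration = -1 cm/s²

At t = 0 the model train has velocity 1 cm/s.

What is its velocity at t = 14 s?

Δv equals the area under the a-t graph; then v = v₀ + Δv.
0–5 s: 5 × 5 = 25 cm/s
5–9 s: 12 × 4 = 48 cm/s
9–13 s: -8 × 4 = -32 cm/s
13–14 s: -1 × 1 = -1 cm/s
Δv = 40 cm/s, so v(14) = 1 + (40) = 41 cm/s.

41 cm/s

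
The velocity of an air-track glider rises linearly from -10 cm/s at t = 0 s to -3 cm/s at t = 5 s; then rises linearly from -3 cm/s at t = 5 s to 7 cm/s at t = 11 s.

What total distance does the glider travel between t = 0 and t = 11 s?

49.9 cm

Distance (not displacement) is the total path length: add the absolute areas under v-t.
0–5 s: |½(-10 + -3)(5)| = 32.5 cm
5–11 s: v = 0 at t = 6.8 s; triangle areas 2.7 + 14.7 = 17.4 cm
Total distance = 49.9 cm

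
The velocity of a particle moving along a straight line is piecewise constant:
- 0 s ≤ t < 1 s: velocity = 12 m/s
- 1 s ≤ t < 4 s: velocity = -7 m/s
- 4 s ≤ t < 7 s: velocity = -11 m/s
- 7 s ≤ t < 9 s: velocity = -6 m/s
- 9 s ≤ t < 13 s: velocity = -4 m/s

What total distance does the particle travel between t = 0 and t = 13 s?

94 m

Total distance travelled is ∫|v| dt — sum the magnitudes of each area piece.
0–1 s: |12| × 1 = 12 m
1–4 s: |-7| × 3 = 21 m
4–7 s: |-11| × 3 = 33 m
7–9 s: |-6| × 2 = 12 m
9–13 s: |-4| × 4 = 16 m
Total distance = 94 m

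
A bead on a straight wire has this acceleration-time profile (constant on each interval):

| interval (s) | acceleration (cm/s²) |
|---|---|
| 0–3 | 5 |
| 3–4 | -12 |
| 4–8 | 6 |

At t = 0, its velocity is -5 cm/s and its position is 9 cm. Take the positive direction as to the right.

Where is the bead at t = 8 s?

60.5 cm

On each constant-a segment, Δv = aΔt and Δx = v₀Δt + ½aΔt²; chain segment to segment.
0–3 s: v starts -5 cm/s; Δx = -5·3 + ½·5·3² = 7.5 cm; v ends 10 cm/s.
3–4 s: v starts 10 cm/s; Δx = 10·1 + ½·-12·1² = 4 cm; v ends -2 cm/s.
4–8 s: v starts -2 cm/s; Δx = -2·4 + ½·6·4² = 40 cm; v ends 22 cm/s.
x(8) = 9 + Σ Δx = 60.5 cm.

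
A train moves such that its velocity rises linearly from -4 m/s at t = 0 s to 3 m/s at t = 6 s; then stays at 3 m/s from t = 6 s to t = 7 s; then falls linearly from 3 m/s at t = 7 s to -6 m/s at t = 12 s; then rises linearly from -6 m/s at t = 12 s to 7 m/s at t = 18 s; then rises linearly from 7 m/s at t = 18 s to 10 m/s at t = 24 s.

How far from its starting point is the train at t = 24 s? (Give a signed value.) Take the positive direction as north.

46.5 m

Displacement is the signed area under the v-t curve.
0–6 s: ½(-4 + 3)(6) = -3 m
6–7 s: 3 × 1 = 3 m
7–12 s: ½(3 + -6)(5) = -7.5 m
12–18 s: ½(-6 + 7)(6) = 3 m
18–24 s: ½(7 + 10)(6) = 51 m
Net displacement = 46.5 m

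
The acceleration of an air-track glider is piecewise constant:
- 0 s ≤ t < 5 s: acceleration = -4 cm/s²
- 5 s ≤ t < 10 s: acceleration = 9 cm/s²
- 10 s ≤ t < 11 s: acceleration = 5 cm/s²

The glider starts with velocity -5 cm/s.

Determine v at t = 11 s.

25 cm/s

Δv equals the area under the a-t graph; then v = v₀ + Δv.
0–5 s: -4 × 5 = -20 cm/s
5–10 s: 9 × 5 = 45 cm/s
10–11 s: 5 × 1 = 5 cm/s
Δv = 30 cm/s, so v(11) = -5 + (30) = 25 cm/s.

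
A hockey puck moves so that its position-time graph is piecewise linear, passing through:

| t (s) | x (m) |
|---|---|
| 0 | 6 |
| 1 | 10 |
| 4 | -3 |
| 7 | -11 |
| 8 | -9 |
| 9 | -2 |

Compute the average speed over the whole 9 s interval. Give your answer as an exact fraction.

34/9 m/s

Average speed = (total path length)/(elapsed time); on a piecewise-linear x-t graph the path length is Σ|Δx|.
0–1 s: |Δx| = |10 − 6| = 4 m
1–4 s: |Δx| = |-3 − 10| = 13 m
4–7 s: |Δx| = |-11 − -3| = 8 m
7–8 s: |Δx| = |-9 − -11| = 2 m
8–9 s: |Δx| = |-2 − -9| = 7 m
Total path = 34 m; average speed = 34/9 = 34/9 m/s.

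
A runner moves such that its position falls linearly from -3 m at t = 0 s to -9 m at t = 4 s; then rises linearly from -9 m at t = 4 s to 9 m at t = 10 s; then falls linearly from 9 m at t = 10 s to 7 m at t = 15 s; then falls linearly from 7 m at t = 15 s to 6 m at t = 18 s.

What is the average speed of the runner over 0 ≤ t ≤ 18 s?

1.5 m/s

Average speed = (total path length)/(elapsed time); on a piecewise-linear x-t graph the path length is Σ|Δx|.
0–4 s: |Δx| = |-9 − -3| = 6 m
4–10 s: |Δx| = |9 − -9| = 18 m
10–15 s: |Δx| = |7 − 9| = 2 m
15–18 s: |Δx| = |6 − 7| = 1 m
Total path = 27 m; average speed = 27/18 = 1.5 m/s.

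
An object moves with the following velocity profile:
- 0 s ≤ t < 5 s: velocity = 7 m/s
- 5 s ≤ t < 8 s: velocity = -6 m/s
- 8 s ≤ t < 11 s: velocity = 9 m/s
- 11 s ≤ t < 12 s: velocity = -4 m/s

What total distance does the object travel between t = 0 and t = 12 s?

Total distance travelled is ∫|v| dt — sum the magnitudes of each area piece.
0–5 s: |7| × 5 = 35 m
5–8 s: |-6| × 3 = 18 m
8–11 s: |9| × 3 = 27 m
11–12 s: |-4| × 1 = 4 m
Total distance = 84 m

84 m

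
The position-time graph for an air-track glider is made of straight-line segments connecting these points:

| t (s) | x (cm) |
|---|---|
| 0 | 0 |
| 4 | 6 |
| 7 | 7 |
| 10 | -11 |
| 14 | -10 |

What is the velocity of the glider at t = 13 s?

Velocity is the slope of the x-t graph on 10–14 s: (-10 − -11)/(14 − 10) = 0.25 cm/s.

0.25 cm/s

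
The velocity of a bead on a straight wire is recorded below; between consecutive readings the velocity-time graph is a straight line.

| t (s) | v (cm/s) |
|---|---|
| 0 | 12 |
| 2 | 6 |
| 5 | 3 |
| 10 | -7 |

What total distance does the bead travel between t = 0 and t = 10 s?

Total distance travelled is ∫|v| dt — sum the magnitudes of each area piece.
0–2 s: |½(12 + 6)(2)| = 18 cm
2–5 s: |½(6 + 3)(3)| = 13.5 cm
5–10 s: v = 0 at t = 6.5 s; triangle areas 2.25 + 12.25 = 14.5 cm
Total distance = 46 cm

46 cm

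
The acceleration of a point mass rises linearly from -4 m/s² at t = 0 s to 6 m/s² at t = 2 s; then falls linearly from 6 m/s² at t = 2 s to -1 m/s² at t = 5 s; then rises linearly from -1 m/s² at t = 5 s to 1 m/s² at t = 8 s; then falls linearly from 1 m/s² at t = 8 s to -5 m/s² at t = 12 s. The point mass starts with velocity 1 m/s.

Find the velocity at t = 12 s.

2.5 m/s

Δv equals the area under the a-t graph; then v = v₀ + Δv.
0–2 s: ½(-4 + 6)(2) = 2 m/s
2–5 s: ½(6 + -1)(3) = 7.5 m/s
5–8 s: ½(-1 + 1)(3) = 0 m/s
8–12 s: ½(1 + -5)(4) = -8 m/s
Δv = 1.5 m/s, so v(12) = 1 + (1.5) = 2.5 m/s.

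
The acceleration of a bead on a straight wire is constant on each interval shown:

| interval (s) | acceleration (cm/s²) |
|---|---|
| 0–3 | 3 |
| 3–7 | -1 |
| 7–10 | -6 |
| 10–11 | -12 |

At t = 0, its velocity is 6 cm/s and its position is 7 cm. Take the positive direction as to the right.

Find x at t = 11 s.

83.5 cm

On each constant-a segment, Δv = aΔt and Δx = v₀Δt + ½aΔt²; chain segment to segment.
0–3 s: v starts 6 cm/s; Δx = 6·3 + ½·3·3² = 31.5 cm; v ends 15 cm/s.
3–7 s: v starts 15 cm/s; Δx = 15·4 + ½·-1·4² = 52 cm; v ends 11 cm/s.
7–10 s: v starts 11 cm/s; Δx = 11·3 + ½·-6·3² = 6 cm; v ends -7 cm/s.
10–11 s: v starts -7 cm/s; Δx = -7·1 + ½·-12·1² = -13 cm; v ends -19 cm/s.
x(11) = 7 + Σ Δx = 83.5 cm.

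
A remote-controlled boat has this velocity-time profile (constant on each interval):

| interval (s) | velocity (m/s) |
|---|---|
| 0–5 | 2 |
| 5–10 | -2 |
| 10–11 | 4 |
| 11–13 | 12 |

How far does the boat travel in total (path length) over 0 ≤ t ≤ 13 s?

Distance (not displacement) is the total path length: add the absolute areas under v-t.
0–5 s: |2| × 5 = 10 m
5–10 s: |-2| × 5 = 10 m
10–11 s: |4| × 1 = 4 m
11–13 s: |12| × 2 = 24 m
Total distance = 48 m

48 m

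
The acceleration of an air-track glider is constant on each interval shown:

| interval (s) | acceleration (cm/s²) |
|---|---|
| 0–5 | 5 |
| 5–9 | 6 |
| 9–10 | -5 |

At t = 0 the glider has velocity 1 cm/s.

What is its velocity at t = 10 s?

Δv equals the area under the a-t graph; then v = v₀ + Δv.
0–5 s: 5 × 5 = 25 cm/s
5–9 s: 6 × 4 = 24 cm/s
9–10 s: -5 × 1 = -5 cm/s
Δv = 44 cm/s, so v(10) = 1 + (44) = 45 cm/s.

45 cm/s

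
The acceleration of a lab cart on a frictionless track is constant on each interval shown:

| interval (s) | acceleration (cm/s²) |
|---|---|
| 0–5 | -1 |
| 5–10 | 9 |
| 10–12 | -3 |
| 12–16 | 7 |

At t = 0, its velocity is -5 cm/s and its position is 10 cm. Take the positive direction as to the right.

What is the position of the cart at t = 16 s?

271 cm

On each constant-a segment, Δv = aΔt and Δx = v₀Δt + ½aΔt²; chain segment to segment.
0–5 s: v starts -5 cm/s; Δx = -5·5 + ½·-1·5² = -37.5 cm; v ends -10 cm/s.
5–10 s: v starts -10 cm/s; Δx = -10·5 + ½·9·5² = 62.5 cm; v ends 35 cm/s.
10–12 s: v starts 35 cm/s; Δx = 35·2 + ½·-3·2² = 64 cm; v ends 29 cm/s.
12–16 s: v starts 29 cm/s; Δx = 29·4 + ½·7·4² = 172 cm; v ends 57 cm/s.
x(16) = 10 + Σ Δx = 271 cm.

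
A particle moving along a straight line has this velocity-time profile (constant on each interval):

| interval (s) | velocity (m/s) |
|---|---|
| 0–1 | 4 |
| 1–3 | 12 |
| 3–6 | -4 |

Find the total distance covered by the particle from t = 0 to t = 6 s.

Total distance travelled is ∫|v| dt — sum the magnitudes of each area piece.
0–1 s: |4| × 1 = 4 m
1–3 s: |12| × 2 = 24 m
3–6 s: |-4| × 3 = 12 m
Total distance = 40 m

40 m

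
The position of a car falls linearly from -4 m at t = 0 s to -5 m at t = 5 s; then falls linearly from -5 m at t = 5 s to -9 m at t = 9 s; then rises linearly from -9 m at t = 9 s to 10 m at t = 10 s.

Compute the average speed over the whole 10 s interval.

Average speed = (total path length)/(elapsed time); on a piecewise-linear x-t graph the path length is Σ|Δx|.
0–5 s: |Δx| = |-5 − -4| = 1 m
5–9 s: |Δx| = |-9 − -5| = 4 m
9–10 s: |Δx| = |10 − -9| = 19 m
Total path = 24 m; average speed = 24/10 = 2.4 m/s.

2.4 m/s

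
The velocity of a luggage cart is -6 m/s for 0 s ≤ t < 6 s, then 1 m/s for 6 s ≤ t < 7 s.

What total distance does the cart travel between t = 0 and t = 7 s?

37 m

Distance (not displacement) is the total path length: add the absolute areas under v-t.
0–6 s: |-6| × 6 = 36 m
6–7 s: |1| × 1 = 1 m
Total distance = 37 m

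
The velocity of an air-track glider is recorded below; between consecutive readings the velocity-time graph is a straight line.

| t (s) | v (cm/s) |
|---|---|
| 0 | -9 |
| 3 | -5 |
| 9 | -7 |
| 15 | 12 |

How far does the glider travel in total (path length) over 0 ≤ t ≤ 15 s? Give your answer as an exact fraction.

Total distance travelled is ∫|v| dt — sum the magnitudes of each area piece.
0–3 s: |½(-9 + -5)(3)| = 21 cm
3–9 s: |½(-5 + -7)(6)| = 36 cm
9–15 s: v = 0 at t = 213/19 s; triangle areas 147/19 + 432/19 = 579/19 cm
Total distance = 1662/19 cm

1662/19 cm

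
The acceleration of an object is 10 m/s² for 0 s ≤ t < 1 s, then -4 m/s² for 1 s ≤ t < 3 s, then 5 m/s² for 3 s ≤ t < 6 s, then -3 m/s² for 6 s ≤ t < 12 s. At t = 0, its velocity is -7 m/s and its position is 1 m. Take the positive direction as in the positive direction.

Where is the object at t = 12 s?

10.5 m

On each constant-a segment, Δv = aΔt and Δx = v₀Δt + ½aΔt²; chain segment to segment.
0–1 s: v starts -7 m/s; Δx = -7·1 + ½·10·1² = -2 m; v ends 3 m/s.
1–3 s: v starts 3 m/s; Δx = 3·2 + ½·-4·2² = -2 m; v ends -5 m/s.
3–6 s: v starts -5 m/s; Δx = -5·3 + ½·5·3² = 7.5 m; v ends 10 m/s.
6–12 s: v starts 10 m/s; Δx = 10·6 + ½·-3·6² = 6 m; v ends -8 m/s.
x(12) = 1 + Σ Δx = 10.5 m.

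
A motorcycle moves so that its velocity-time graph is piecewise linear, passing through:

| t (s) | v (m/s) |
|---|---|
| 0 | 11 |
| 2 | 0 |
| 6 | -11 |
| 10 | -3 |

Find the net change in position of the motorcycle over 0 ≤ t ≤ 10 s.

Net displacement equals the area under the velocity-time graph (areas below the axis count negative).
0–2 s: ½(11 + 0)(2) = 11 m
2–6 s: ½(0 + -11)(4) = -22 m
6–10 s: ½(-11 + -3)(4) = -28 m
Net displacement = -39 m

-39 m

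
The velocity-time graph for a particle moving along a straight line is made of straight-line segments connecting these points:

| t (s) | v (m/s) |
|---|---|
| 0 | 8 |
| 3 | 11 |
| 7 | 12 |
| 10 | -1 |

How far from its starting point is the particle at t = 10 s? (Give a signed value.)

91 m

Net displacement equals the area under the velocity-time graph (areas below the axis count negative).
0–3 s: ½(8 + 11)(3) = 28.5 m
3–7 s: ½(11 + 12)(4) = 46 m
7–10 s: ½(12 + -1)(3) = 16.5 m
Net displacement = 91 m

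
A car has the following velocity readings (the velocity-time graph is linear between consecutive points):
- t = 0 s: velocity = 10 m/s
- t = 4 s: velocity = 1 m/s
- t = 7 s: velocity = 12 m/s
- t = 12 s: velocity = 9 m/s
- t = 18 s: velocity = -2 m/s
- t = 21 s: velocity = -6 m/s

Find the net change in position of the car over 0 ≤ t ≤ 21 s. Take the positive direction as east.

103 m

Net displacement equals the area under the velocity-time graph (areas below the axis count negative).
0–4 s: ½(10 + 1)(4) = 22 m
4–7 s: ½(1 + 12)(3) = 19.5 m
7–12 s: ½(12 + 9)(5) = 52.5 m
12–18 s: ½(9 + -2)(6) = 21 m
18–21 s: ½(-2 + -6)(3) = -12 m
Net displacement = 103 m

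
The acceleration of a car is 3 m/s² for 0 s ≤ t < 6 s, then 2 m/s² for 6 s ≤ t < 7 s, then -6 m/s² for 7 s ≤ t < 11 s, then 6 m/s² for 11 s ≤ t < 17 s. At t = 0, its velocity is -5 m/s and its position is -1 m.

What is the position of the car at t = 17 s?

103 m

On each constant-a segment, Δv = aΔt and Δx = v₀Δt + ½aΔt²; chain segment to segment.
0–6 s: v starts -5 m/s; Δx = -5·6 + ½·3·6² = 24 m; v ends 13 m/s.
6–7 s: v starts 13 m/s; Δx = 13·1 + ½·2·1² = 14 m; v ends 15 m/s.
7–11 s: v starts 15 m/s; Δx = 15·4 + ½·-6·4² = 12 m; v ends -9 m/s.
11–17 s: v starts -9 m/s; Δx = -9·6 + ½·6·6² = 54 m; v ends 27 m/s.
x(17) = -1 + Σ Δx = 103 m.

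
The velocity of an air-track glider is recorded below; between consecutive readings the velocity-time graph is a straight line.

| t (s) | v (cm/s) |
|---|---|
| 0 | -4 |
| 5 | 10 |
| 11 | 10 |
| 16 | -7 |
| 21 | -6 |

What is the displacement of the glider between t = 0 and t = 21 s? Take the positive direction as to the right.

50 cm

Displacement is the signed area under the v-t curve.
0–5 s: ½(-4 + 10)(5) = 15 cm
5–11 s: 10 × 6 = 60 cm
11–16 s: ½(10 + -7)(5) = 7.5 cm
16–21 s: ½(-7 + -6)(5) = -32.5 cm
Net displacement = 50 cm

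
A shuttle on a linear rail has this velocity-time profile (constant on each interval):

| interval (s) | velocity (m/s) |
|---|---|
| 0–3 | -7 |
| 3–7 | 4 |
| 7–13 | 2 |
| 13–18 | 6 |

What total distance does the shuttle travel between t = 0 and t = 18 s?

Total distance travelled is ∫|v| dt — sum the magnitudes of each area piece.
0–3 s: |-7| × 3 = 21 m
3–7 s: |4| × 4 = 16 m
7–13 s: |2| × 6 = 12 m
13–18 s: |6| × 5 = 30 m
Total distance = 79 m

79 m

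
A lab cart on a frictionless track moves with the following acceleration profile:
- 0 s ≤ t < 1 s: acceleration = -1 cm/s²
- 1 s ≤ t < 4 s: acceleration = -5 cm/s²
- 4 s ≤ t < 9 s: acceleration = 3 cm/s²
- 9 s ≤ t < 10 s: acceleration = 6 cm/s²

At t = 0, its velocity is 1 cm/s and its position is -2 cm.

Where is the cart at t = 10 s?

On each constant-a segment, Δv = aΔt and Δx = v₀Δt + ½aΔt²; chain segment to segment.
0–1 s: v starts 1 cm/s; Δx = 1·1 + ½·-1·1² = 0.5 cm; v ends 0 cm/s.
1–4 s: v starts 0 cm/s; Δx = 0·3 + ½·-5·3² = -22.5 cm; v ends -15 cm/s.
4–9 s: v starts -15 cm/s; Δx = -15·5 + ½·3·5² = -37.5 cm; v ends 0 cm/s.
9–10 s: v starts 0 cm/s; Δx = 0·1 + ½·6·1² = 3 cm; v ends 6 cm/s.
x(10) = -2 + Σ Δx = -58.5 cm.

-58.5 cm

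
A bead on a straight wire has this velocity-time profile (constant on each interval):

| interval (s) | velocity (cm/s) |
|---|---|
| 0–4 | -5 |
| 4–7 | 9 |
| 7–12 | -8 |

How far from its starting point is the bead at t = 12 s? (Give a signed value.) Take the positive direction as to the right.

Net displacement equals the area under the velocity-time graph (areas below the axis count negative).
0–4 s: -5 × 4 = -20 cm
4–7 s: 9 × 3 = 27 cm
7–12 s: -8 × 5 = -40 cm
Net displacement = -33 cm

-33 cm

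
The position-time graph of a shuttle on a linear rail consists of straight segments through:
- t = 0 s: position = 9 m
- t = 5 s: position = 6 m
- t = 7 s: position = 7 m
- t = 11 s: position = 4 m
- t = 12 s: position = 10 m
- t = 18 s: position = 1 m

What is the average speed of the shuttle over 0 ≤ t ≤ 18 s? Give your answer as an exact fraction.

11/9 m/s

Average speed = (total path length)/(elapsed time); on a piecewise-linear x-t graph the path length is Σ|Δx|.
0–5 s: |Δx| = |6 − 9| = 3 m
5–7 s: |Δx| = |7 − 6| = 1 m
7–11 s: |Δx| = |4 − 7| = 3 m
11–12 s: |Δx| = |10 − 4| = 6 m
12–18 s: |Δx| = |1 − 10| = 9 m
Total path = 22 m; average speed = 22/18 = 11/9 m/s.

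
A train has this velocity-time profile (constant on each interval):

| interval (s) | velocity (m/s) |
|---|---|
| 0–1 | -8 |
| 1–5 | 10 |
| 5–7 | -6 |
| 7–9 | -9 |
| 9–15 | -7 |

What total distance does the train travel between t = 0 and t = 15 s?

120 m

Distance (not displacement) is the total path length: add the absolute areas under v-t.
0–1 s: |-8| × 1 = 8 m
1–5 s: |10| × 4 = 40 m
5–7 s: |-6| × 2 = 12 m
7–9 s: |-9| × 2 = 18 m
9–15 s: |-7| × 6 = 42 m
Total distance = 120 m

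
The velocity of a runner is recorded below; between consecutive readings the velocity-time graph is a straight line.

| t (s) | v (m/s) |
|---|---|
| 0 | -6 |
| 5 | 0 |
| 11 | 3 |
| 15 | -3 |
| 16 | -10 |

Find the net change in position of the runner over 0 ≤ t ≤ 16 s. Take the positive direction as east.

-12.5 m

Net displacement equals the area under the velocity-time graph (areas below the axis count negative).
0–5 s: ½(-6 + 0)(5) = -15 m
5–11 s: ½(0 + 3)(6) = 9 m
11–15 s: ½(3 + -3)(4) = 0 m
15–16 s: ½(-3 + -10)(1) = -6.5 m
Net displacement = -12.5 m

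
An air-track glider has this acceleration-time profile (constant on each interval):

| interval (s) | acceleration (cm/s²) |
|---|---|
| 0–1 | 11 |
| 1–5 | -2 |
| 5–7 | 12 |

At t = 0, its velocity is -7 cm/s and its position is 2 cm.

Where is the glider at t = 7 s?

On each constant-a segment, Δv = aΔt and Δx = v₀Δt + ½aΔt²; chain segment to segment.
0–1 s: v starts -7 cm/s; Δx = -7·1 + ½·11·1² = -1.5 cm; v ends 4 cm/s.
1–5 s: v starts 4 cm/s; Δx = 4·4 + ½·-2·4² = 0 cm; v ends -4 cm/s.
5–7 s: v starts -4 cm/s; Δx = -4·2 + ½·12·2² = 16 cm; v ends 20 cm/s.
x(7) = 2 + Σ Δx = 16.5 cm.

16.5 cm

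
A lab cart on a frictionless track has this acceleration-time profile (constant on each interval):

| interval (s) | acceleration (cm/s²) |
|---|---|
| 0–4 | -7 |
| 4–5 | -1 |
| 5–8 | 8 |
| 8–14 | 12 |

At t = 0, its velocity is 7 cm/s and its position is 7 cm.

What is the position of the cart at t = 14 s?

155.5 cm

On each constant-a segment, Δv = aΔt and Δx = v₀Δt + ½aΔt²; chain segment to segment.
0–4 s: v starts 7 cm/s; Δx = 7·4 + ½·-7·4² = -28 cm; v ends -21 cm/s.
4–5 s: v starts -21 cm/s; Δx = -21·1 + ½·-1·1² = -21.5 cm; v ends -22 cm/s.
5–8 s: v starts -22 cm/s; Δx = -22·3 + ½·8·3² = -30 cm; v ends 2 cm/s.
8–14 s: v starts 2 cm/s; Δx = 2·6 + ½·12·6² = 228 cm; v ends 74 cm/s.
x(14) = 7 + Σ Δx = 155.5 cm.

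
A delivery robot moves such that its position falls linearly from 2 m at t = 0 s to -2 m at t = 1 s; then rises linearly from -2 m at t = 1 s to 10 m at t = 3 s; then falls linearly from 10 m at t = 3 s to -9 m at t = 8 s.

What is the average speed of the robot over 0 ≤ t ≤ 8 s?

4.375 m/s

Average speed = (total path length)/(elapsed time); on a piecewise-linear x-t graph the path length is Σ|Δx|.
0–1 s: |Δx| = |-2 − 2| = 4 m
1–3 s: |Δx| = |10 − -2| = 12 m
3–8 s: |Δx| = |-9 − 10| = 19 m
Total path = 35 m; average speed = 35/8 = 4.375 m/s.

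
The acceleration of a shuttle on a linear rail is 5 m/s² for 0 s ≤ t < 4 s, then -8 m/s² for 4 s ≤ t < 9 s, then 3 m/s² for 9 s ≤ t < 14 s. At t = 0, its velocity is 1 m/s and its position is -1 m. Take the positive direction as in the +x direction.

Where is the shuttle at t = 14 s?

-9.5 m

On each constant-a segment, Δv = aΔt and Δx = v₀Δt + ½aΔt²; chain segment to segment.
0–4 s: v starts 1 m/s; Δx = 1·4 + ½·5·4² = 44 m; v ends 21 m/s.
4–9 s: v starts 21 m/s; Δx = 21·5 + ½·-8·5² = 5 m; v ends -19 m/s.
9–14 s: v starts -19 m/s; Δx = -19·5 + ½·3·5² = -57.5 m; v ends -4 m/s.
x(14) = -1 + Σ Δx = -9.5 m.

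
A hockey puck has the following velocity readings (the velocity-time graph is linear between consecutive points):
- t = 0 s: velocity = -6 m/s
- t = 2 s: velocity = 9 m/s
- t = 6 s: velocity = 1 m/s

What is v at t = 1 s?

On 0–2 s the graph is linear from -6 to 9 m/s: v(1) = -6 + (9 − -6)·(1 − 0)/(2 − 0) = 1.5 m/s.

1.5 m/s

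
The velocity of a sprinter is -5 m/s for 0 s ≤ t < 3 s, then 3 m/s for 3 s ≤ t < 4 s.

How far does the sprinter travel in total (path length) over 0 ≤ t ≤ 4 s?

18 m

Distance (not displacement) is the total path length: add the absolute areas under v-t.
0–3 s: |-5| × 3 = 15 m
3–4 s: |3| × 1 = 3 m
Total distance = 18 m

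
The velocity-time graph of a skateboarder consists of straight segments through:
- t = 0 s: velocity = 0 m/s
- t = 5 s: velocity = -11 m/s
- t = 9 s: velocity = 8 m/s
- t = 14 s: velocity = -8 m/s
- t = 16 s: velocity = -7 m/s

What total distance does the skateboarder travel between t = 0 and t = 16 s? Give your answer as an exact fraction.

Distance (not displacement) is the total path length: add the absolute areas under v-t.
0–5 s: |½(0 + -11)(5)| = 27.5 m
5–9 s: v = 0 at t = 139/19 s; triangle areas 242/19 + 128/19 = 370/19 m
9–14 s: v = 0 at t = 11.5 s; triangle areas 10 + 10 = 20 m
14–16 s: |½(-8 + -7)(2)| = 15 m
Total distance = 3115/38 m

3115/38 m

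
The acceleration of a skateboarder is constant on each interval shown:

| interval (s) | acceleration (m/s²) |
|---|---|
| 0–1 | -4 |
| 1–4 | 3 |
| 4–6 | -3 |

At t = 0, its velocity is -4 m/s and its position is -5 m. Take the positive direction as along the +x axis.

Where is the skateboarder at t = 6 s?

-25.5 m

On each constant-a segment, Δv = aΔt and Δx = v₀Δt + ½aΔt²; chain segment to segment.
0–1 s: v starts -4 m/s; Δx = -4·1 + ½·-4·1² = -6 m; v ends -8 m/s.
1–4 s: v starts -8 m/s; Δx = -8·3 + ½·3·3² = -10.5 m; v ends 1 m/s.
4–6 s: v starts 1 m/s; Δx = 1·2 + ½·-3·2² = -4 m; v ends -5 m/s.
x(6) = -5 + Σ Δx = -25.5 m.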